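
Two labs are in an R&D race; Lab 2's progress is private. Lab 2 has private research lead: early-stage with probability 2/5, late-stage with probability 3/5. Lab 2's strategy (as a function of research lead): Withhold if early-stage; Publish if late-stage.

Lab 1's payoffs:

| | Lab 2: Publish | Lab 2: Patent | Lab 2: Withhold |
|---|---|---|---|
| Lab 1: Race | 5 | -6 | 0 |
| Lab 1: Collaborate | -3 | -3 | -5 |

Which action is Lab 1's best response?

Compute Lab 1's expected payoff for each action, taking the expectation over Lab 2's type.
E[Race] = 2/5·(0) + 3/5·(5) = 3
E[Collaborate] = 2/5·(-5) + 3/5·(-3) = -19/5
Best response: Race (3 is the largest).

Race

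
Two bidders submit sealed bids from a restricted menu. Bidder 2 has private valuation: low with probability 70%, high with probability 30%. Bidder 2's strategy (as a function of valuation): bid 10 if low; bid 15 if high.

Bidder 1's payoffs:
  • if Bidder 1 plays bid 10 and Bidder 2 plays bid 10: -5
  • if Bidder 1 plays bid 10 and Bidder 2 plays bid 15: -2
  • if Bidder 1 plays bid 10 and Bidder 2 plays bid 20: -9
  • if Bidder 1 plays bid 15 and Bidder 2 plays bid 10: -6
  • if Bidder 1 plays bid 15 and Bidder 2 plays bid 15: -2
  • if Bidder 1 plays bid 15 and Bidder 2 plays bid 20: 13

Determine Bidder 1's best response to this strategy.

E[bid 10] = 0.7·(-5) + 0.3·(-2) = -4.1
E[bid 15] = 0.7·(-6) + 0.3·(-2) = -4.8
Best response: bid 10 (-4.1 is the largest).

bid 10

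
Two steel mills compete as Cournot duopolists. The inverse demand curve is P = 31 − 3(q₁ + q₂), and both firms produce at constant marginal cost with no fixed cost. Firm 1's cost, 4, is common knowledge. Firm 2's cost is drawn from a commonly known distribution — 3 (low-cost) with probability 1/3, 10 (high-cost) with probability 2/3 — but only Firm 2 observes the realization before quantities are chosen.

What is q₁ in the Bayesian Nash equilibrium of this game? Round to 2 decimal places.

Firm 2 with cost c maximizes (31 − 3(q₁+q₂) − c)·q₂, giving q₂(c) = (31 − c − 3q₁)/6.
E[c₂] = 1/3·3 + 2/3·10 = 7.66667
Firm 1's FOC against E[q₂] yields q₁ = (31 − 2·4 + E[c₂])/9 = (31 − 8 + 7.66667)/9 = 3.40741.

3.41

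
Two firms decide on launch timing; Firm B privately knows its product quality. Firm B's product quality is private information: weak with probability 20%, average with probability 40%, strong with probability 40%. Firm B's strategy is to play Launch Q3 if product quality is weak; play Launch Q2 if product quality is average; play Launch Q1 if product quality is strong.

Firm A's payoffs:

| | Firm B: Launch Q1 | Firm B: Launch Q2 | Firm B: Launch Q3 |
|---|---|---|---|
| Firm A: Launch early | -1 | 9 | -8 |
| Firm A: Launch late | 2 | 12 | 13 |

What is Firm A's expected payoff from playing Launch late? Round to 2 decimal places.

E[Launch late] = 0.2·13 + 0.4·12 + 0.4·2 = 2.6 + 4.8 + 0.8 = 8.2

8.20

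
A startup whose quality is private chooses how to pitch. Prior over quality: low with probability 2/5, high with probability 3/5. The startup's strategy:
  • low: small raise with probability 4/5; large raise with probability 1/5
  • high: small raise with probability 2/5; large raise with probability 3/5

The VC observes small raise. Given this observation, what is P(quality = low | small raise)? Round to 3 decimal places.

0.571

Apply Bayes' rule using the sender's strategy as the likelihood.
P(small raise) = (2/5)·(4/5) + (3/5)·(2/5) = 14/25
P(low | small raise) = ((2/5)·(4/5)) / (14/25) = (8/25) / (14/25) = 4/7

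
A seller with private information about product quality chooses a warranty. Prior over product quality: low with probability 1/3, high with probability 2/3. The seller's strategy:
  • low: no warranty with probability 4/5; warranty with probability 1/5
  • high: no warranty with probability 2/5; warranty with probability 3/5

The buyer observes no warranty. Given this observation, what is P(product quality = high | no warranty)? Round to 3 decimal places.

0.500

Apply Bayes' rule using the sender's strategy as the likelihood.
P(no warranty) = (1/3)·(4/5) + (2/3)·(2/5) = 8/15
P(high | no warranty) = ((2/3)·(2/5)) / (8/15) = (4/15) / (8/15) = 1/2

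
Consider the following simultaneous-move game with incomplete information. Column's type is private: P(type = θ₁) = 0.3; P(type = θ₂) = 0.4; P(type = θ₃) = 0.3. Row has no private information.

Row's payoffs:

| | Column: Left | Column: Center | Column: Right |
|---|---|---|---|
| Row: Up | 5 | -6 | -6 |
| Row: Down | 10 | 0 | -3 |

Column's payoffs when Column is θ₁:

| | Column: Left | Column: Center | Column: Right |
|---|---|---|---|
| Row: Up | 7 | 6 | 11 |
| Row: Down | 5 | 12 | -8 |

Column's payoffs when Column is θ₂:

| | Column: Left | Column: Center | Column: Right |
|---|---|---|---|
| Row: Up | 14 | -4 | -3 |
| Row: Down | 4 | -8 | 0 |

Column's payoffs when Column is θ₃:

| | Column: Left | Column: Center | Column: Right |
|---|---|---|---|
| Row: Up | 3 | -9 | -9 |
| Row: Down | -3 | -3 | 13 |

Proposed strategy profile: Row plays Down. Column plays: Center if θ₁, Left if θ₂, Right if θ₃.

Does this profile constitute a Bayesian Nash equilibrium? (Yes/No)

Yes

Row plays Down: E[Down] = 0.3·(0) + 0.4·(10) + 0.3·(-3) = 3.1; E[Up] = -1.6. Best-responding. ✓
Column (type θ₁), facing Down: Left gives 5, Center gives 12, Right gives -8. Proposed Center is best. ✓
Column (type θ₂), facing Down: Left gives 4, Center gives -8, Right gives 0. Proposed Left is best. ✓
Column (type θ₃), facing Down: Left gives -3, Center gives -3, Right gives 13. Proposed Right is best. ✓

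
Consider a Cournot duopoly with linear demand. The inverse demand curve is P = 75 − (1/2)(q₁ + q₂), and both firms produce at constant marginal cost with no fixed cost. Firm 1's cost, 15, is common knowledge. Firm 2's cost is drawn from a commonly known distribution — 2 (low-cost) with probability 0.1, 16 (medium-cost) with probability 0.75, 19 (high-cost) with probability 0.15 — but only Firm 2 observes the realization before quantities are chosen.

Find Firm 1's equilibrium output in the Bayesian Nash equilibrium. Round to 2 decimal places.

Firm 2 with cost c maximizes (75 − (1/2)(q₁+q₂) − c)·q₂, giving q₂(c) = (75 − c − (1/2)q₁).
E[c₂] = 0.1·2 + 0.75·16 + 0.15·19 = 15.05
Firm 1's FOC against E[q₂] yields q₁ = (75 − 2·15 + E[c₂])/(3/2) = (75 − 30 + 15.05)/(3/2) = 40.0333.

40.03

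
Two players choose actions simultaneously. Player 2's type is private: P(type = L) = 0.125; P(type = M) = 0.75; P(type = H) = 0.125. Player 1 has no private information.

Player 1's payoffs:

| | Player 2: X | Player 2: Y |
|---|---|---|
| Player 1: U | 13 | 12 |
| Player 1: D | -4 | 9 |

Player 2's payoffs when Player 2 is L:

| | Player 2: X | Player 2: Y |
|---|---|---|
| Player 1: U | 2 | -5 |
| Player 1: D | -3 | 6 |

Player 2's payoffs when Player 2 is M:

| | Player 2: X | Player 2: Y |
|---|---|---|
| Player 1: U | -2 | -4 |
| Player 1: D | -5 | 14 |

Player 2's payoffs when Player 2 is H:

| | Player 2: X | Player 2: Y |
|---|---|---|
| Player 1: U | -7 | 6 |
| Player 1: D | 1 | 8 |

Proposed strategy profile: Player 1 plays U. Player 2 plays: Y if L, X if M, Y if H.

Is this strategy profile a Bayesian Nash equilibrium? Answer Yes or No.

No

Player 1 plays U: E[U] = 0.125·(12) + 0.75·(13) + 0.125·(12) = 12.75; E[D] = -0.75. Best-responding. ✓
Player 2 (type L), facing U: X gives 2, Y gives -5. Proposed Y is not best — profitable deviation exists. ✗
Player 2 (type M), facing U: X gives -2, Y gives -4. Proposed X is best. ✓
Player 2 (type H), facing U: X gives -7, Y gives 6. Proposed Y is best. ✓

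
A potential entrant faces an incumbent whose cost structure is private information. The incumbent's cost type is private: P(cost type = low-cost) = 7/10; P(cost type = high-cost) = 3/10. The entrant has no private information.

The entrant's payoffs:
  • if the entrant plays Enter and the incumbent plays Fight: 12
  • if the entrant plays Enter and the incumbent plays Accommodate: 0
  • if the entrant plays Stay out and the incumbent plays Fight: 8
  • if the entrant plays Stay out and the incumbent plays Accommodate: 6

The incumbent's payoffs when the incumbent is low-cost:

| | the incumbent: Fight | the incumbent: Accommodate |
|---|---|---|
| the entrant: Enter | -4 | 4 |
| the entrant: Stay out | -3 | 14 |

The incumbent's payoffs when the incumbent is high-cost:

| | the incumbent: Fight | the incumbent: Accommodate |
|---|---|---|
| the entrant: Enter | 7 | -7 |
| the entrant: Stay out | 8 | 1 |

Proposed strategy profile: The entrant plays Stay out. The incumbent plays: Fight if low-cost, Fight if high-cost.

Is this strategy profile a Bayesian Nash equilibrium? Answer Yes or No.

No

The entrant plays Stay out: E[Stay out] = 7/10·(8) + 3/10·(8) = 8; E[Enter] = 12. Not best-responding. ✗
The incumbent (cost type low-cost), facing Stay out: Fight gives -3, Accommodate gives 14. Proposed Fight is not best — profitable deviation exists. ✗
The incumbent (cost type high-cost), facing Stay out: Fight gives 8, Accommodate gives 1. Proposed Fight is best. ✓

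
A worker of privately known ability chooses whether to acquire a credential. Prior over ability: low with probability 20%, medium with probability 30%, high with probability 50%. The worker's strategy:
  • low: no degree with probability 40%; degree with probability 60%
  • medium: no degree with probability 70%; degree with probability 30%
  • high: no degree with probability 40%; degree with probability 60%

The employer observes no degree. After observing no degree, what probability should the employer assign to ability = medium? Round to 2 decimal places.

0.43

P(no degree) = 0.2·0.4 + 0.3·0.7 + 0.5·0.4 = 0.49
P(medium | no degree) = (0.3·0.7) / 0.49 = 0.21 / 0.49 = 0.428571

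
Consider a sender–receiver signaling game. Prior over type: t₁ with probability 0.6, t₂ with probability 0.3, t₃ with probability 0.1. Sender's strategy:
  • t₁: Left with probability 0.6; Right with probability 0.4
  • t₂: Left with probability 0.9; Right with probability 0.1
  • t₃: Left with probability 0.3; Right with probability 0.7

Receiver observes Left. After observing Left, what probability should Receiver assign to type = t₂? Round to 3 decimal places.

0.409

Apply Bayes' rule using the sender's strategy as the likelihood.
P(Left) = 0.6·0.6 + 0.3·0.9 + 0.1·0.3 = 0.66
P(t₂ | Left) = (0.3·0.9) / 0.66 = 0.27 / 0.66 = 0.409091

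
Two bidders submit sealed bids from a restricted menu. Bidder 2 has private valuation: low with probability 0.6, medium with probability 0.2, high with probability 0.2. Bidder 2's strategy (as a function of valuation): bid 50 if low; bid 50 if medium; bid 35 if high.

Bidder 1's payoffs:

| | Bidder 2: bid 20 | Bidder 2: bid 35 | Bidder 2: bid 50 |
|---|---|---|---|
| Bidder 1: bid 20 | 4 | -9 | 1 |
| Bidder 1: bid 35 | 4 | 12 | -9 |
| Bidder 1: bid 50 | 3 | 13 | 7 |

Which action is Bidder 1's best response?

bid 50

Compute Bidder 1's expected payoff for each action, taking the expectation over Bidder 2's type.
E[bid 20] = 0.6·(1) + 0.2·(1) + 0.2·(-9) = -1
E[bid 35] = 0.6·(-9) + 0.2·(-9) + 0.2·(12) = -4.8
E[bid 50] = 0.6·(7) + 0.2·(7) + 0.2·(13) = 8.2
Best response: bid 50 (8.2 is the largest).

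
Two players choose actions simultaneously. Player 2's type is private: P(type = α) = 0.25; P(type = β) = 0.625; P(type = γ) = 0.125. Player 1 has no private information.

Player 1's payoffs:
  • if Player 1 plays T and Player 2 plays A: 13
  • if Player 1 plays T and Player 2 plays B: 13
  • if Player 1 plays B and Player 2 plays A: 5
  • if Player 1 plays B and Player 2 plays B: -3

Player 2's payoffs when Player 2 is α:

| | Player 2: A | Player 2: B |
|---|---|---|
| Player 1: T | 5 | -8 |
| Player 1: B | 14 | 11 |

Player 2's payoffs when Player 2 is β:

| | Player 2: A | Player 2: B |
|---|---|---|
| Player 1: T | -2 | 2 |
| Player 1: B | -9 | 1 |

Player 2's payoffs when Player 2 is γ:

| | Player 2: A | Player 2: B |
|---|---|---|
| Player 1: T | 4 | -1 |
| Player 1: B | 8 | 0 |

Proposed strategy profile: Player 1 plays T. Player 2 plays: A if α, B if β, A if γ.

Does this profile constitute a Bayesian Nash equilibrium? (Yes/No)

Yes

Player 1 plays T: E[T] = 0.25·(13) + 0.625·(13) + 0.125·(13) = 13; E[B] = 0. Best-responding. ✓
Player 2 (type α), facing T: A gives 5, B gives -8. Proposed A is best. ✓
Player 2 (type β), facing T: A gives -2, B gives 2. Proposed B is best. ✓
Player 2 (type γ), facing T: A gives 4, B gives -1. Proposed A is best. ✓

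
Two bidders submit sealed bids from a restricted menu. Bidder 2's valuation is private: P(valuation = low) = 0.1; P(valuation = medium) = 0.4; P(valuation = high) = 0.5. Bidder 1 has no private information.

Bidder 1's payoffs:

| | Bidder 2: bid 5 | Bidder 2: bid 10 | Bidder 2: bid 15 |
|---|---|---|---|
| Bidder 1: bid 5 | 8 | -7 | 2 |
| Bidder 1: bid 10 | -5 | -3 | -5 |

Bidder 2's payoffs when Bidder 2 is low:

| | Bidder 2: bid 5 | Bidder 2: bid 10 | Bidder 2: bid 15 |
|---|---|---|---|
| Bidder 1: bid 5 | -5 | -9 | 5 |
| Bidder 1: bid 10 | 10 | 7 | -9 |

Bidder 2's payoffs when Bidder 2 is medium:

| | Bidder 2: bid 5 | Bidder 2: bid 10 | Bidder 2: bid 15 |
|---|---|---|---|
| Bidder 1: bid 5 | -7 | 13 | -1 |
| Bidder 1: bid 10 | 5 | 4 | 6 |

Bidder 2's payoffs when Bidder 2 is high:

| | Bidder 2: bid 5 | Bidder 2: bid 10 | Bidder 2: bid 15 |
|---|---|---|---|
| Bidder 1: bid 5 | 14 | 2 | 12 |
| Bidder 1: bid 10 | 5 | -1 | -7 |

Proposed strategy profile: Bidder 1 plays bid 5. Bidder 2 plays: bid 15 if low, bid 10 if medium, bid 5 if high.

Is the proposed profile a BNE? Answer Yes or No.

Yes

A profile is a BNE iff every type of every player is best-responding given beliefs about the other side.
Bidder 1 plays bid 5: E[bid 5] = 0.1·(2) + 0.4·(-7) + 0.5·(8) = 1.4; E[bid 10] = -4.2. Best-responding. ✓
Bidder 2 (valuation low), facing bid 5: bid 5 gives -5, bid 10 gives -9, bid 15 gives 5. Proposed bid 15 is best. ✓
Bidder 2 (valuation medium), facing bid 5: bid 5 gives -7, bid 10 gives 13, bid 15 gives -1. Proposed bid 10 is best. ✓
Bidder 2 (valuation high), facing bid 5: bid 5 gives 14, bid 10 gives 2, bid 15 gives 12. Proposed bid 5 is best. ✓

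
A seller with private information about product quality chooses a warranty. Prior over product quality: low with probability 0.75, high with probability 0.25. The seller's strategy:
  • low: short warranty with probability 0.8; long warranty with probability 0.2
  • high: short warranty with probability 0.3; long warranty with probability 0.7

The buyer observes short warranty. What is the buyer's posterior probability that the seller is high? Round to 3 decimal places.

0.111

P(short warranty) = 0.75·0.8 + 0.25·0.3 = 0.675
P(high | short warranty) = (0.25·0.3) / 0.675 = 0.075 / 0.675 = 0.111111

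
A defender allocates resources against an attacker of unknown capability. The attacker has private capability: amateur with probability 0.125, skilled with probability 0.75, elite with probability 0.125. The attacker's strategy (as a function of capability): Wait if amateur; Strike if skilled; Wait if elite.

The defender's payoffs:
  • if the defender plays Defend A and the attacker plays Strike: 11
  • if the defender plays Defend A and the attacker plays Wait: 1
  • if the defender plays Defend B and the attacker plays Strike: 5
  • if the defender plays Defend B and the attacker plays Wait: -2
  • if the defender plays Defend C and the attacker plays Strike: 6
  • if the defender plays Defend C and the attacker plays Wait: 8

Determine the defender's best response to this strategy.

E[Defend A] = 0.125·(1) + 0.75·(11) + 0.125·(1) = 8.5
E[Defend B] = 0.125·(-2) + 0.75·(5) + 0.125·(-2) = 3.25
E[Defend C] = 0.125·(8) + 0.75·(6) + 0.125·(8) = 6.5
Best response: Defend A (8.5 is the largest).

Defend A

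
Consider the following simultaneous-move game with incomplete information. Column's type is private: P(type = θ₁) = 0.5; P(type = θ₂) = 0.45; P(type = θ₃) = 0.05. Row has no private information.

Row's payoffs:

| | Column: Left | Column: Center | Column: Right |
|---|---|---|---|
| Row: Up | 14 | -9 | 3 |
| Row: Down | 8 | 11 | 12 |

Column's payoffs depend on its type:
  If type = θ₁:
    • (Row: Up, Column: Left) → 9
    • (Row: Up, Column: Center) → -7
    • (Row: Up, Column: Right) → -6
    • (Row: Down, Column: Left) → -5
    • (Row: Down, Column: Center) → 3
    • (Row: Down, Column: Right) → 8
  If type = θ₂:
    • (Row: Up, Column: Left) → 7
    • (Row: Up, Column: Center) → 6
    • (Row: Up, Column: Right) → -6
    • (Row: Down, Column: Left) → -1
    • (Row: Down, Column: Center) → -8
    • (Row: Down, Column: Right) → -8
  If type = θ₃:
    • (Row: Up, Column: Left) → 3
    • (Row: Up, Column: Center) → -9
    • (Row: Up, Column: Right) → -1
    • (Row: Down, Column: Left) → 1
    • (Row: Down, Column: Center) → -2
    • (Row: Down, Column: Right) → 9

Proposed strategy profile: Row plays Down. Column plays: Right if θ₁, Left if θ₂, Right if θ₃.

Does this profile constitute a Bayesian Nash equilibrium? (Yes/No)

A profile is a BNE iff every type of every player is best-responding given beliefs about the other side.
Row plays Down: E[Down] = 0.5·(12) + 0.45·(8) + 0.05·(12) = 10.2; E[Up] = 7.95. Best-responding. ✓
Column (type θ₁), facing Down: Left gives -5, Center gives 3, Right gives 8. Proposed Right is best. ✓
Column (type θ₂), facing Down: Left gives -1, Center gives -8, Right gives -8. Proposed Left is best. ✓
Column (type θ₃), facing Down: Left gives 1, Center gives -2, Right gives 9. Proposed Right is best. ✓

Yes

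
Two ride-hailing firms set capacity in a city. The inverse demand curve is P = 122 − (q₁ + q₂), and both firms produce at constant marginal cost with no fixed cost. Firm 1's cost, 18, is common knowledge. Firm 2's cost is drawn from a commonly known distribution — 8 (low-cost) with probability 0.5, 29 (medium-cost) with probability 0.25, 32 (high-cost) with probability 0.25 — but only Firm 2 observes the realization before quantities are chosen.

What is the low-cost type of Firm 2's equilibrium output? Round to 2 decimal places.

39.46

Firm 2 with cost c maximizes (122 − (q₁+q₂) − c)·q₂, giving q₂(c) = (122 − c − q₁)/2.
E[c₂] = 0.5·8 + 0.25·29 + 0.25·32 = 19.25
Firm 1's FOC against E[q₂] yields q₁ = (122 − 2·18 + E[c₂])/3 = (122 − 36 + 19.25)/3 = 35.0833.
q₂(low-cost) = (122 − 8 − 35.0833)/2 = 39.4583.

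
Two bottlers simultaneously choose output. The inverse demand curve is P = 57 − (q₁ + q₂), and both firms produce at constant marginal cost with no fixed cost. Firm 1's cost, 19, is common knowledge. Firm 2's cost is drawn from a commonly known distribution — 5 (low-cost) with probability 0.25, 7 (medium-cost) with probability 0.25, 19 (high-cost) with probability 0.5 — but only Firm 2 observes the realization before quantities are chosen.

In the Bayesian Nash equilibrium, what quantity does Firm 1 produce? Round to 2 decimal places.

10.50

Type-c best response for Firm 2: q₂(c) = (57 − c)/2 − q₁/2.
Firm 1 maximizes expected profit; its first-order condition is 57 − 2q₁ − E[q₂] − 19 = 0.
Substituting E[q₂] and solving: E[c₂] = 12.5, so q₁ = (57 − 2·19 + 12.5)/3 = 10.5.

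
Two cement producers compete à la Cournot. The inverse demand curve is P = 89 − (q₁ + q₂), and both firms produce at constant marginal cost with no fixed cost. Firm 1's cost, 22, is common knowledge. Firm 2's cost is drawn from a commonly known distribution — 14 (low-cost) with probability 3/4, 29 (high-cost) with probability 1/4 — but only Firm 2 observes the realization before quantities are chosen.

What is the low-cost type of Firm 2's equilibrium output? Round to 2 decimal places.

27.04

Type-c best response for Firm 2: q₂(c) = (89 − c)/2 − q₁/2.
Firm 1 maximizes expected profit; its first-order condition is 89 − 2q₁ − E[q₂] − 22 = 0.
Substituting E[q₂] and solving: E[c₂] = 17.75, so q₁ = (89 − 2·22 + 17.75)/3 = 20.9167.
q₂(low-cost) = (89 − 14 − 20.9167)/2 = 27.0417.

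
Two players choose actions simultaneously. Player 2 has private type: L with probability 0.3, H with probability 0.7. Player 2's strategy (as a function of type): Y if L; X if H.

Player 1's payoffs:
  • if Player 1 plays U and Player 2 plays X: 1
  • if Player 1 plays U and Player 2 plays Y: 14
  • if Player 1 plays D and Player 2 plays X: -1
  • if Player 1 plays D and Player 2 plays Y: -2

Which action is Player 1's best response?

U

E[U] = 0.3·(14) + 0.7·(1) = 4.9
E[D] = 0.3·(-2) + 0.7·(-1) = -1.3
Best response: U (4.9 is the largest).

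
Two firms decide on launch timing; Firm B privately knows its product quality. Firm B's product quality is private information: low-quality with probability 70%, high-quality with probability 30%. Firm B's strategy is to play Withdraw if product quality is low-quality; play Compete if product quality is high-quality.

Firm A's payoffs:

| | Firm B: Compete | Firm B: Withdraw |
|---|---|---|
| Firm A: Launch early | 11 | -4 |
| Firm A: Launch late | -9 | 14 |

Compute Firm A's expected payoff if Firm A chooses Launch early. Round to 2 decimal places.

0.50

E[Launch early] = 0.7·(-4) + 0.3·11 = (-2.8) + 3.3 = 0.5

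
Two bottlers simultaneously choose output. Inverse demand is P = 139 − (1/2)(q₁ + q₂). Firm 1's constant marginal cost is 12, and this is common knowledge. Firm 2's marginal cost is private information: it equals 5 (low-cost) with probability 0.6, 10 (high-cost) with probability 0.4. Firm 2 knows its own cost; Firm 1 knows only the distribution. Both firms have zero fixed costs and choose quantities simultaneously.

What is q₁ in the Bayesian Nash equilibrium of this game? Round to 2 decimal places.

Type-c best response for Firm 2: q₂(c) = (139 − c) − q₁/2.
Firm 1 maximizes expected profit; its first-order condition is 139 − q₁ − (1/2)E[q₂] − 12 = 0.
Substituting E[q₂] and solving: E[c₂] = 7, so q₁ = (139 − 2·12 + 7)/(3/2) = 81.3333.

81.33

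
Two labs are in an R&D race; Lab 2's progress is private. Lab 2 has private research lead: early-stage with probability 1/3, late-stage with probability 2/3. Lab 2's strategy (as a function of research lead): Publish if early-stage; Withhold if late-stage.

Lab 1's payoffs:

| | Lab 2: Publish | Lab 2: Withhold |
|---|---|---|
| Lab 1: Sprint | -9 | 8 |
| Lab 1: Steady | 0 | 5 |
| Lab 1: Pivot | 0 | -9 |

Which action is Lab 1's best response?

E[Sprint] = 1/3·(-9) + 2/3·(8) = 7/3
E[Steady] = 1/3·(0) + 2/3·(5) = 10/3
E[Pivot] = 1/3·(0) + 2/3·(-9) = -6
Best response: Steady (10/3 is the largest).

Steady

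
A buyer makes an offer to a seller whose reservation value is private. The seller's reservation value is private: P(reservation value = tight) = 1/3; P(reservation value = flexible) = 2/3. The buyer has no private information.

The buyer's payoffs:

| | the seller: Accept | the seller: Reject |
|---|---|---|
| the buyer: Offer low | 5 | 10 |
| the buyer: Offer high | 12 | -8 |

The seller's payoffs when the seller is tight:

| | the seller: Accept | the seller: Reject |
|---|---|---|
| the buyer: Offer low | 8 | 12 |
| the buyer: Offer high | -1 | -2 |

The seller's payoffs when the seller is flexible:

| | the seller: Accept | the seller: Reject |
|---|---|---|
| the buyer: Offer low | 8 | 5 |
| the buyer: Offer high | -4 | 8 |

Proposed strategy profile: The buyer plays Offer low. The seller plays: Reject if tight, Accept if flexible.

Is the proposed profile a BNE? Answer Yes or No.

The buyer plays Offer low: E[Offer low] = 1/3·(10) + 2/3·(5) = 20/3; E[Offer high] = 16/3. Best-responding. ✓
The seller (reservation value tight), facing Offer low: Accept gives 8, Reject gives 12. Proposed Reject is best. ✓
The seller (reservation value flexible), facing Offer low: Accept gives 8, Reject gives 5. Proposed Accept is best. ✓

Yes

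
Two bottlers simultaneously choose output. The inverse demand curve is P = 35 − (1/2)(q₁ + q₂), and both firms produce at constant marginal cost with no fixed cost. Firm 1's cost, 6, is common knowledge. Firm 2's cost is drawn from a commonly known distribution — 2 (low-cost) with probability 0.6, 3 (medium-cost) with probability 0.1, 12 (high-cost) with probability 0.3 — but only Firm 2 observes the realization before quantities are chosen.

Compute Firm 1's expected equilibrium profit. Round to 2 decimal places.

Firm 2 with cost c maximizes (35 − (1/2)(q₁+q₂) − c)·q₂, giving q₂(c) = (35 − c − (1/2)q₁).
E[c₂] = 0.6·2 + 0.1·3 + 0.3·12 = 5.1
Firm 1's FOC against E[q₂] yields q₁ = (35 − 2·6 + E[c₂])/(3/2) = (35 − 12 + 5.1)/(3/2) = 18.7333.
E[P] = 35 − (1/2)·(q₁ + E[q₂]) = 15.3667; Firm 1's expected profit = (E[P] − 6)·q₁ = (15.3667 − 6)·18.7333 = 175.469.

175.47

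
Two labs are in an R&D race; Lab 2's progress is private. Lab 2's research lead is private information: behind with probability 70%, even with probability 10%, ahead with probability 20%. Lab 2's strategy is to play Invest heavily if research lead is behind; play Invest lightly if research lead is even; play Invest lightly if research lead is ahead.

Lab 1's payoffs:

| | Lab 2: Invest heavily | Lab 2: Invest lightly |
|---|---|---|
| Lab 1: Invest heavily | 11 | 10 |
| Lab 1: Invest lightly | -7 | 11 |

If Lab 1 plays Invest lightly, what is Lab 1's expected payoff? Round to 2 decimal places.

E[Invest lightly] = 0.7·(-7) + 0.1·11 + 0.2·11 = (-4.9) + 1.1 + 2.2 = -1.6

-1.60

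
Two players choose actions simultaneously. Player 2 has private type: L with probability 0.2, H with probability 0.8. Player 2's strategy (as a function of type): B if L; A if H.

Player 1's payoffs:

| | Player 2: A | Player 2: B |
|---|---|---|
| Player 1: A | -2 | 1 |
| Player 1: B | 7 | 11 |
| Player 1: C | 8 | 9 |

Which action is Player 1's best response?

C

E[A] = 0.2·(1) + 0.8·(-2) = -1.4
E[B] = 0.2·(11) + 0.8·(7) = 7.8
E[C] = 0.2·(9) + 0.8·(8) = 8.2
Best response: C (8.2 is the largest).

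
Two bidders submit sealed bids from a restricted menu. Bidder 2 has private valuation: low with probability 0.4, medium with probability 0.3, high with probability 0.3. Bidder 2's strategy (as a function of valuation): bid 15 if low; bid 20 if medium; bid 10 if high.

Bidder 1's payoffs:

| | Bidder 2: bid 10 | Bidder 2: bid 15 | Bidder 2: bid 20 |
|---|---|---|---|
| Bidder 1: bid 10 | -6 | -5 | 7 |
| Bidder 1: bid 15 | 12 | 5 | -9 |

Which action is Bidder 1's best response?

E[bid 10] = 0.4·(-5) + 0.3·(7) + 0.3·(-6) = -1.7
E[bid 15] = 0.4·(5) + 0.3·(-9) + 0.3·(12) = 2.9
Best response: bid 15 (2.9 is the largest).

bid 15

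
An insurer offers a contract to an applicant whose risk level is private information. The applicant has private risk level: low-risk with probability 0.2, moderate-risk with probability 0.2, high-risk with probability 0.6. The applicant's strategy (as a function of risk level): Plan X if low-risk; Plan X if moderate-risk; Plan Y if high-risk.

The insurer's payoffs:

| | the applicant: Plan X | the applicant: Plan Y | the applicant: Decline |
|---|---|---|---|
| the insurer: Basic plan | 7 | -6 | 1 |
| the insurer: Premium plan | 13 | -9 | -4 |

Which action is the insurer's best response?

Premium plan

E[Basic plan] = 0.2·(7) + 0.2·(7) + 0.6·(-6) = -0.8
E[Premium plan] = 0.2·(13) + 0.2·(13) + 0.6·(-9) = -0.2
Best response: Premium plan (-0.2 is the largest).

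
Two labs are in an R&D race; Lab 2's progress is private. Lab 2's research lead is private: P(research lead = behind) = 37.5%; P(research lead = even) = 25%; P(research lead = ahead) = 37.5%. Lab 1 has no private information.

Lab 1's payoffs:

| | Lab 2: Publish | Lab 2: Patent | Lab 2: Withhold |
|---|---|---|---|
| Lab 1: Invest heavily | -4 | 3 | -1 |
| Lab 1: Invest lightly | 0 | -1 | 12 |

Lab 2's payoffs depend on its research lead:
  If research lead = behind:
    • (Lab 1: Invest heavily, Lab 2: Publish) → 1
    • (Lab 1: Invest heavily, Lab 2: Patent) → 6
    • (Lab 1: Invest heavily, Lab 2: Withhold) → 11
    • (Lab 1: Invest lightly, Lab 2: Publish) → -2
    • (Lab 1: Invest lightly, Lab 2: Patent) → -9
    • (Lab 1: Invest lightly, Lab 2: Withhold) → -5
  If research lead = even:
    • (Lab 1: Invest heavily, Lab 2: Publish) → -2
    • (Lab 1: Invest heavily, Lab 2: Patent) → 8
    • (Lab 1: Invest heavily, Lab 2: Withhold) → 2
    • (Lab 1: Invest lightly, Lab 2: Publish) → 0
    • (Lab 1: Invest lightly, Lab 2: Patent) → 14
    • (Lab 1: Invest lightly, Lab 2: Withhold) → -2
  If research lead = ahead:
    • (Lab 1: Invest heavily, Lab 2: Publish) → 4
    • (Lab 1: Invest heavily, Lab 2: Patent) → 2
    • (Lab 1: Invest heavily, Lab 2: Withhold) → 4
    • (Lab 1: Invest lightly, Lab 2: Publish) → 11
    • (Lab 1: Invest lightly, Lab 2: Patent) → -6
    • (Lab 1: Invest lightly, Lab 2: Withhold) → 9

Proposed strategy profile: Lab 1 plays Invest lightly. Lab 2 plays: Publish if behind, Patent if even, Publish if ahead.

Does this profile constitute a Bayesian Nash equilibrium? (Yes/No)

Lab 1 plays Invest lightly: E[Invest lightly] = 0.375·(0) + 0.25·(-1) + 0.375·(0) = -0.25; E[Invest heavily] = -2.25. Best-responding. ✓
Lab 2 (research lead behind), facing Invest lightly: Publish gives -2, Patent gives -9, Withhold gives -5. Proposed Publish is best. ✓
Lab 2 (research lead even), facing Invest lightly: Publish gives 0, Patent gives 14, Withhold gives -2. Proposed Patent is best. ✓
Lab 2 (research lead ahead), facing Invest lightly: Publish gives 11, Patent gives -6, Withhold gives 9. Proposed Publish is best. ✓

Yes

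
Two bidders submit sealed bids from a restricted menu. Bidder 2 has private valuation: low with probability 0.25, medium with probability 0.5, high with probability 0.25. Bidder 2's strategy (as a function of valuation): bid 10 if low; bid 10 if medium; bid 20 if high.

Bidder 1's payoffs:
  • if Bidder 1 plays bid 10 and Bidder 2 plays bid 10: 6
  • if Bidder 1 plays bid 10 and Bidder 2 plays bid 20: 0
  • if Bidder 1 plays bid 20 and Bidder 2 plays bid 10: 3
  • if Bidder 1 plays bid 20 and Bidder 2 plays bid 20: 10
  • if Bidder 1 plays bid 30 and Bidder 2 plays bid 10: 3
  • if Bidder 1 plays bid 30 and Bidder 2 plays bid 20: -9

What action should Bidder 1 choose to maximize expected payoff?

bid 20

E[bid 10] = 0.25·(6) + 0.5·(6) + 0.25·(0) = 4.5
E[bid 20] = 0.25·(3) + 0.5·(3) + 0.25·(10) = 4.75
E[bid 30] = 0.25·(3) + 0.5·(3) + 0.25·(-9) = 0
Best response: bid 20 (4.75 is the largest).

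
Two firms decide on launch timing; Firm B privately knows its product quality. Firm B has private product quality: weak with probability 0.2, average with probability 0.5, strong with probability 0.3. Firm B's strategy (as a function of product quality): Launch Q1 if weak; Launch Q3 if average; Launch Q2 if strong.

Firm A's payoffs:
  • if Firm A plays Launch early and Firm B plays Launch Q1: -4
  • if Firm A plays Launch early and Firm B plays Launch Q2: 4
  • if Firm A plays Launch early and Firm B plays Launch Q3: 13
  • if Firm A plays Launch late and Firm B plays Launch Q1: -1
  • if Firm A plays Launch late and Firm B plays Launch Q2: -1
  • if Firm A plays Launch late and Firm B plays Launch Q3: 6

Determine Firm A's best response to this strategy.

Launch early

E[Launch early] = 0.2·(-4) + 0.5·(13) + 0.3·(4) = 6.9
E[Launch late] = 0.2·(-1) + 0.5·(6) + 0.3·(-1) = 2.5
Best response: Launch early (6.9 is the largest).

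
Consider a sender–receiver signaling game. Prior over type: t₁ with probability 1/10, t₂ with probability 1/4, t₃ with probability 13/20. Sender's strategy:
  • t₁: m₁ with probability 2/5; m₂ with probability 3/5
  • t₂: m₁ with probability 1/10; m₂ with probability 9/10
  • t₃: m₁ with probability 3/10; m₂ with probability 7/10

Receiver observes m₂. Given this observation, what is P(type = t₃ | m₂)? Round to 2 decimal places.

P(m₂) = (1/10)·(3/5) + (1/4)·(9/10) + (13/20)·(7/10) = 37/50
P(t₃ | m₂) = ((13/20)·(7/10)) / (37/50) = (91/200) / (37/50) = 91/148

0.61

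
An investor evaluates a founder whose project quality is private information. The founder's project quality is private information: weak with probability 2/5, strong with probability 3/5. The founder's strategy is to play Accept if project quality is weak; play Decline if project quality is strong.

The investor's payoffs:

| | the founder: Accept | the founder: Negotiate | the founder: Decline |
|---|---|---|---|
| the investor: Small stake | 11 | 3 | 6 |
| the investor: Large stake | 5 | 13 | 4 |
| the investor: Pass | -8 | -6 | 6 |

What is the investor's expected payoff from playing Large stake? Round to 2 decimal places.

E[Large stake] = 2/5·5 + 3/5·4 = 2 + 12/5 = 22/5

4.40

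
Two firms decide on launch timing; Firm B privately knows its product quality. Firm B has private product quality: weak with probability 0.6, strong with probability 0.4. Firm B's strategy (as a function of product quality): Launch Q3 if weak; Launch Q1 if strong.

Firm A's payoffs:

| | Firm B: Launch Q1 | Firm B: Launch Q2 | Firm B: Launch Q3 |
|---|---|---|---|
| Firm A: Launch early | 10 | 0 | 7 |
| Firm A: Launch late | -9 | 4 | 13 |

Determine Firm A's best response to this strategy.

Launch early

Compute Firm A's expected payoff for each action, taking the expectation over Firm B's type.
E[Launch early] = 0.6·(7) + 0.4·(10) = 8.2
E[Launch late] = 0.6·(13) + 0.4·(-9) = 4.2
Best response: Launch early (8.2 is the largest).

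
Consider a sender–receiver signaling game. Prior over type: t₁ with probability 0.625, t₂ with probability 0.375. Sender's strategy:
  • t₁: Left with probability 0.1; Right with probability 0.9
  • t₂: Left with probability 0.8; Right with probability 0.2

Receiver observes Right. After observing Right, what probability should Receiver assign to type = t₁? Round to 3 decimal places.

P(Right) = 0.625·0.9 + 0.375·0.2 = 0.6375
P(t₁ | Right) = (0.625·0.9) / 0.6375 = 0.5625 / 0.6375 = 0.882353

0.882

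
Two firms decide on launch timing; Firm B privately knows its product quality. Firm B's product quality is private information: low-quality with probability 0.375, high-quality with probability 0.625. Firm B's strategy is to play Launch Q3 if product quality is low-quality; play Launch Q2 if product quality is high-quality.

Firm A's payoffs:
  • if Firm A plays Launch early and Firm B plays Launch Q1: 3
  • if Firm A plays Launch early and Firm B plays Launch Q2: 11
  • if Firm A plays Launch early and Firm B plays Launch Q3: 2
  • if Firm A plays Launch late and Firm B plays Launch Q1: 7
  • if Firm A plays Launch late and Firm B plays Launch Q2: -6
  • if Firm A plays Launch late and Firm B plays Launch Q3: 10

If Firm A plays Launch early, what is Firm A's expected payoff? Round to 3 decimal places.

7.625

E[Launch early] = 0.375·2 + 0.625·11 = 0.75 + 6.875 = 7.625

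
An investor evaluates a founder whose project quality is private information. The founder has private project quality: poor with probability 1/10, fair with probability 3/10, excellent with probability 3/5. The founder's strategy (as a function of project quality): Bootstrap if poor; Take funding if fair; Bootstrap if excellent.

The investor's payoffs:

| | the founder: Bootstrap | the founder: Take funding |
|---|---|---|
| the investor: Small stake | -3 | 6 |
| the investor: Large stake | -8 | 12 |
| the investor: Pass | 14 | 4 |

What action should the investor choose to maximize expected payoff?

Compute the investor's expected payoff for each action, taking the expectation over the founder's type.
E[Small stake] = 1/10·(-3) + 3/10·(6) + 3/5·(-3) = -3/10
E[Large stake] = 1/10·(-8) + 3/10·(12) + 3/5·(-8) = -2
E[Pass] = 1/10·(14) + 3/10·(4) + 3/5·(14) = 11
Best response: Pass (11 is the largest).

Pass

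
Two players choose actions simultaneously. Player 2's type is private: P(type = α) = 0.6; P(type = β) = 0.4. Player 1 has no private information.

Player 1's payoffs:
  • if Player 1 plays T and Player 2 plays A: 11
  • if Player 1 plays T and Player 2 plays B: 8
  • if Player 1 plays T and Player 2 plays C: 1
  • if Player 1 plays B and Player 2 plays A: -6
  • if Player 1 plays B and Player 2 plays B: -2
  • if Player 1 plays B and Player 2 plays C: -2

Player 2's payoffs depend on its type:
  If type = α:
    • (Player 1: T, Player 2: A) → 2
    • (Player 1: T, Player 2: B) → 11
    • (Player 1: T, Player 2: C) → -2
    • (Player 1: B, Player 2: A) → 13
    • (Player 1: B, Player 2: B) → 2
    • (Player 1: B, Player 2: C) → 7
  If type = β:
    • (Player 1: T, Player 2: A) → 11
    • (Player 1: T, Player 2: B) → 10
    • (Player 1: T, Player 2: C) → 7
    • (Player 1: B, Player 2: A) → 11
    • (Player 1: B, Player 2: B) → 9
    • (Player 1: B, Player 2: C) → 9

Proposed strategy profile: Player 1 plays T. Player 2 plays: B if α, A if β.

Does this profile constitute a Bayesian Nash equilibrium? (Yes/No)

Player 1 plays T: E[T] = 0.6·(8) + 0.4·(11) = 9.2; E[B] = -3.6. Best-responding. ✓
Player 2 (type α), facing T: A gives 2, B gives 11, C gives -2. Proposed B is best. ✓
Player 2 (type β), facing T: A gives 11, B gives 10, C gives 7. Proposed A is best. ✓

Yes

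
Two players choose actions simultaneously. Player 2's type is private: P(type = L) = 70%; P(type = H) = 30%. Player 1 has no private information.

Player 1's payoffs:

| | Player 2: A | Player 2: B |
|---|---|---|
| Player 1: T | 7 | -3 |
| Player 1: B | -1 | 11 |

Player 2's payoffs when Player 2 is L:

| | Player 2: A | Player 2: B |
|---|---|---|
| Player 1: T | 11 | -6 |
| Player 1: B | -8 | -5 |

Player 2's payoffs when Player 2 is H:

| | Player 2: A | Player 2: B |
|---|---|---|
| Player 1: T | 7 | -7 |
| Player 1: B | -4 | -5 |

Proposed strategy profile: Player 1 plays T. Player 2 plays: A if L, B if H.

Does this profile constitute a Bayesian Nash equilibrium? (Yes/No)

Player 1 plays T: E[T] = 0.7·(7) + 0.3·(-3) = 4; E[B] = 2.6. Best-responding. ✓
Player 2 (type L), facing T: A gives 11, B gives -6. Proposed A is best. ✓
Player 2 (type H), facing T: A gives 7, B gives -7. Proposed B is not best — profitable deviation exists. ✗

No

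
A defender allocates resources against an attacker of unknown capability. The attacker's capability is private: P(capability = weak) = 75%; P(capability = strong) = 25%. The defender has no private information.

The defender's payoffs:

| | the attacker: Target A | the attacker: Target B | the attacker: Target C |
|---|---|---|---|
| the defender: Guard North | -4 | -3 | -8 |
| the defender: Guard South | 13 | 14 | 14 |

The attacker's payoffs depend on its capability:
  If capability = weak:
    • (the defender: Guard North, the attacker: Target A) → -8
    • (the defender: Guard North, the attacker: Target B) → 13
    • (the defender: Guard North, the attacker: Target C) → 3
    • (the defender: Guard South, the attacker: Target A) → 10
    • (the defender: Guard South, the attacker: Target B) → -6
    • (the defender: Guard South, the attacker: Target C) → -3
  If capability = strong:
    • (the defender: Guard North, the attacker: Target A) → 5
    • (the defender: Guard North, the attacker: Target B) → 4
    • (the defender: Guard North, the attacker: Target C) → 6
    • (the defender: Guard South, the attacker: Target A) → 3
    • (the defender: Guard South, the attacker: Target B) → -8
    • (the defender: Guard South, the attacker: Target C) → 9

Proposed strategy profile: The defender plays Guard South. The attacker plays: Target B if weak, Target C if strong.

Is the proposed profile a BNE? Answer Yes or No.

The defender plays Guard South: E[Guard South] = 0.75·(14) + 0.25·(14) = 14; E[Guard North] = -4.25. Best-responding. ✓
The attacker (capability weak), facing Guard South: Target A gives 10, Target B gives -6, Target C gives -3. Proposed Target B is not best — profitable deviation exists. ✗
The attacker (capability strong), facing Guard South: Target A gives 3, Target B gives -8, Target C gives 9. Proposed Target C is best. ✓

No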